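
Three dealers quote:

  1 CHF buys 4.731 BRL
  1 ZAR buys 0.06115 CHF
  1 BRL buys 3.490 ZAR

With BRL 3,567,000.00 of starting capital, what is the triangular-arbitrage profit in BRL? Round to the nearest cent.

Profitable loop is BRL → ZAR → CHF → BRL:
BRL 3,567,000.00 × 3.490 = ZAR 12,448,830.00
ZAR 12,448,830.00 × 0.06115 = CHF 761,245.95
CHF 761,245.95 × 4.731 = BRL 3,601,454.61
Profit = BRL 3,601,454.61 − BRL 3,567,000.00

Profit: BRL 34,454.61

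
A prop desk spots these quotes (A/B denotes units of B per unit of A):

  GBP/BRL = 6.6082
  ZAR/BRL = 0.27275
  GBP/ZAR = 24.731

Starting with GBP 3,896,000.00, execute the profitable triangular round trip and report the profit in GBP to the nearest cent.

Profit: GBP 80,877.43

Profitable loop is GBP → ZAR → BRL → GBP:
GBP 3,896,000.00 × 24.731 = ZAR 96,351,976.00
ZAR 96,351,976.00 × 0.27275 = BRL 26,280,001.45
BRL 26,280,001.45 ÷ 6.6082 = GBP 3,976,877.43
Profit = GBP 3,976,877.43 − GBP 3,896,000.00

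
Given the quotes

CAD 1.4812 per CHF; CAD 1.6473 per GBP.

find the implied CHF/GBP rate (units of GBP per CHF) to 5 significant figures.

CHF/GBP = 0.89917

1 CHF × 1.4812 = 1.4812 CAD
1.4812 CAD ÷ 1.6473 = 0.899168 GBP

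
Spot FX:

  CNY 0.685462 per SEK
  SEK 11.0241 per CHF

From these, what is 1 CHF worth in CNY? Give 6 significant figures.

1 CHF × 11.0241 = 11.0241 SEK
11.0241 SEK × 0.685462 = 7.5566 CNY

CHF/CNY = 7.55660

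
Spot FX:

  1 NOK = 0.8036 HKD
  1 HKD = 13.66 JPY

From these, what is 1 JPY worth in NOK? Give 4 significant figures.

JPY/NOK = 0.09110

1 JPY ÷ 13.66 = 0.0732064 HKD
0.0732064 HKD ÷ 0.8036 = 0.0910981 NOK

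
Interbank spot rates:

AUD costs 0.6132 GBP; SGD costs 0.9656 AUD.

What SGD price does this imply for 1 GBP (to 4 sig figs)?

GBP/SGD = 1.689

1 GBP ÷ 0.6132 = 1.63079 AUD
1.63079 AUD ÷ 0.9656 = 1.68889 SGD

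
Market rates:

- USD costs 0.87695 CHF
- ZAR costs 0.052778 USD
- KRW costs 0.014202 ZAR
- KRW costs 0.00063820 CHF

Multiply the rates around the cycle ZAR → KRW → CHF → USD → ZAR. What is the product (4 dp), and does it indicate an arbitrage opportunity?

Around ZAR → KRW → CHF → USD → ZAR: 1 ÷ 0.014202 × 0.00063820 ÷ 0.87695 ÷ 0.052778 = 0.970911
Product < 1; profitable direction is ZAR → USD → CHF → KRW → ZAR.

0.9709 (arbitrage exists)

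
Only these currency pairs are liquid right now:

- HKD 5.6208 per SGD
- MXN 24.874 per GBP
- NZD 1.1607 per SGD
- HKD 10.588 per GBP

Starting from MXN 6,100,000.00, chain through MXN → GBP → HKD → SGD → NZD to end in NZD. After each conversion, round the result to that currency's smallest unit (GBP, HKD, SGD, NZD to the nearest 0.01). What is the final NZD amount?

MXN 6,100,000.00 ÷ 24.874 = GBP 245,235.99
GBP 245,235.99 × 10.588 = HKD 2,596,558.66
HKD 2,596,558.66 ÷ 5.6208 = SGD 461,955.36
SGD 461,955.36 × 1.1607 = NZD 536,191.59

NZD 536,191.59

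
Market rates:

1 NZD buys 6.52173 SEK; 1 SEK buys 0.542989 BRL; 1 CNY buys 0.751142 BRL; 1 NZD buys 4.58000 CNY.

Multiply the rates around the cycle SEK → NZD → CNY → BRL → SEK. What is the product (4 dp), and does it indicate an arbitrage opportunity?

0.9715 (arbitrage exists)

Around SEK → NZD → CNY → BRL → SEK: 1 ÷ 6.52173 × 4.58000 × 0.751142 ÷ 0.542989 = 0.971480
Product < 1; profitable direction is SEK → BRL → CNY → NZD → SEK.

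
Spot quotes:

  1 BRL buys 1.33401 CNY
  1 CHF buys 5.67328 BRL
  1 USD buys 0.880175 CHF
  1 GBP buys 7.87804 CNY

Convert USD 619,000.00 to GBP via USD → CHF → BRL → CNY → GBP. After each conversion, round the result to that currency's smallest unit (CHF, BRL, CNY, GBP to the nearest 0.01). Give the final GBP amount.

USD 619,000.00 × 0.880175 = CHF 544,828.33
CHF 544,828.33 × 5.67328 = BRL 3,090,963.67
BRL 3,090,963.67 × 1.33401 = CNY 4,123,376.45
CNY 4,123,376.45 ÷ 7.87804 = GBP 523,401.31

GBP 523,401.31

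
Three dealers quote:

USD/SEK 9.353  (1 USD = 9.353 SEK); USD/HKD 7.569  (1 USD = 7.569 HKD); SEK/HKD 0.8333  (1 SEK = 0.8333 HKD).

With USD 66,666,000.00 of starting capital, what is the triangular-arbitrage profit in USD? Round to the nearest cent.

Profitable loop is USD → SEK → HKD → USD:
USD 66,666,000.00 × 9.353 = SEK 623,527,098.00
SEK 623,527,098.00 × 0.8333 = HKD 519,585,130.76
HKD 519,585,130.76 ÷ 7.569 = USD 68,646,469.91
Profit = USD 68,646,469.91 − USD 66,666,000.00

Profit: USD 1,980,469.91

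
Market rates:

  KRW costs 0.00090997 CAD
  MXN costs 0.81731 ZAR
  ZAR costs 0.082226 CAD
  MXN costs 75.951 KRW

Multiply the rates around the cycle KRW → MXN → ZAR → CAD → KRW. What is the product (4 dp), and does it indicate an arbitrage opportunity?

Around KRW → MXN → ZAR → CAD → KRW: 1 ÷ 75.951 × 0.81731 × 0.082226 ÷ 0.00090997 = 0.972379
Product < 1; profitable direction is KRW → CAD → ZAR → MXN → KRW.

0.9724 (arbitrage exists)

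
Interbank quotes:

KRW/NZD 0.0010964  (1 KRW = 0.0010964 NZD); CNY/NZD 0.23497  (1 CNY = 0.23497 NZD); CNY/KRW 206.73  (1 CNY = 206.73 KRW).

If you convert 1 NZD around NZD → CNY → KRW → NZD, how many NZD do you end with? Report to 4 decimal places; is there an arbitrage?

0.9646 (arbitrage exists)

Around NZD → CNY → KRW → NZD: 1 ÷ 0.23497 × 206.73 × 0.0010964 = 0.964629
Product < 1; profitable direction is NZD → KRW → CNY → NZD.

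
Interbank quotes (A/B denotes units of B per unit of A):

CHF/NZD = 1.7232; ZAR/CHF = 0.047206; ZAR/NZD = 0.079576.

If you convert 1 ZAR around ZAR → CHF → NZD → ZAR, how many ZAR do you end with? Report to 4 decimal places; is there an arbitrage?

Around ZAR → CHF → NZD → ZAR: 1 × 0.047206 × 1.7232 ÷ 0.079576 = 1.022235
Product > 1; profitable direction is ZAR → CHF → NZD → ZAR.

1.0222 (arbitrage exists)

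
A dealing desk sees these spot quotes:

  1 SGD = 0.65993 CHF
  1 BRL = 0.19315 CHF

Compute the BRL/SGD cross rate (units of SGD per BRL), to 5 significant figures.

BRL/SGD = 0.29268

1 BRL × 0.19315 = 0.19315 CHF
0.19315 CHF ÷ 0.65993 = 0.292683 SGD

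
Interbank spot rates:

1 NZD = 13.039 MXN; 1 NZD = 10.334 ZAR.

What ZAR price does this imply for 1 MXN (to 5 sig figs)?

1 MXN ÷ 13.039 = 0.076693 NZD
0.076693 NZD × 10.334 = 0.792545 ZAR

MXN/ZAR = 0.79255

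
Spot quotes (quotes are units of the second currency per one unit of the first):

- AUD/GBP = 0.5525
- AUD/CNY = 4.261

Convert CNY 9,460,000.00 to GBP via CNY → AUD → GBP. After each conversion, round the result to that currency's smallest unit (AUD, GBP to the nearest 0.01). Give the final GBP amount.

GBP 1,226,625.21

CNY 9,460,000.00 ÷ 4.261 = AUD 2,220,136.12
AUD 2,220,136.12 × 0.5525 = GBP 1,226,625.21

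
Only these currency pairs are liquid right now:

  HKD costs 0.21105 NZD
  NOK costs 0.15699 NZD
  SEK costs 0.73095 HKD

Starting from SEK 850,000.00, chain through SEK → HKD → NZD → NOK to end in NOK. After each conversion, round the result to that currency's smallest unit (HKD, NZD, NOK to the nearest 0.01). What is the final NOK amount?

SEK 850,000.00 × 0.73095 = HKD 621,307.50
HKD 621,307.50 × 0.21105 = NZD 131,126.95
NZD 131,126.95 ÷ 0.15699 = NOK 835,256.70

NOK 835,256.70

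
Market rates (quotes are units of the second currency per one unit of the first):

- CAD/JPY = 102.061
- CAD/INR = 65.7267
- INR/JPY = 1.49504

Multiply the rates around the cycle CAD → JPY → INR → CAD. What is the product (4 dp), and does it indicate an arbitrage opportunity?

1.0386 (arbitrage exists)

Around CAD → JPY → INR → CAD: 1 × 102.061 ÷ 1.49504 ÷ 65.7267 = 1.038640
Product > 1; profitable direction is CAD → JPY → INR → CAD.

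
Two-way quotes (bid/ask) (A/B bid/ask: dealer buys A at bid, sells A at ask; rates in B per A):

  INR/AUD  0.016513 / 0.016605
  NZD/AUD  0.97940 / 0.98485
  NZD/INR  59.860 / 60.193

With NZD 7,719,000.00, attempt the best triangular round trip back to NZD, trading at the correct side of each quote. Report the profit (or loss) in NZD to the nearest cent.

Net profit: NZD 28,358.36

Best loop NZD → INR → AUD → NZD:
NZD 7,719,000.00 × 59.860 (sell NZD at bid) = INR 462,059,340.00
INR 462,059,340.00 × 0.016513 (sell INR at bid) = AUD 7,629,985.88
AUD 7,629,985.88 ÷ 0.98485 (buy NZD at ask) = NZD 7,747,358.36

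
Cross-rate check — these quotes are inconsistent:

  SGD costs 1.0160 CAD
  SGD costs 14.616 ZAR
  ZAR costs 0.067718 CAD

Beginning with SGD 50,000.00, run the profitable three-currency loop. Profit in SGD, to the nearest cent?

Profit: SGD 1,325.25

Profitable loop is SGD → CAD → ZAR → SGD:
SGD 50,000.00 × 1.0160 = CAD 50,800.00
CAD 50,800.00 ÷ 0.067718 = ZAR 750,169.82
ZAR 750,169.82 ÷ 14.616 = SGD 51,325.25
Profit = SGD 51,325.25 − SGD 50,000.00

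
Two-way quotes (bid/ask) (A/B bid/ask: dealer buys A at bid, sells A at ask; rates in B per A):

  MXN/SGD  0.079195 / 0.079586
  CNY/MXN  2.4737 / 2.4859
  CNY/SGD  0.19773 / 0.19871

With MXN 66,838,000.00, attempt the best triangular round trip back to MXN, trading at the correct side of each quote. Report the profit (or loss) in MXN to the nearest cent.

Best loop MXN → CNY → SGD → MXN:
MXN 66,838,000.00 ÷ 2.4859 (buy CNY at ask) = CNY 26,886,841.79
CNY 26,886,841.79 × 0.19773 (sell CNY at bid) = SGD 5,316,335.23
SGD 5,316,335.23 ÷ 0.079586 (buy MXN at ask) = MXN 66,799,879.71

Net result: MXN -38,120.29 (no profitable arbitrage after spreads)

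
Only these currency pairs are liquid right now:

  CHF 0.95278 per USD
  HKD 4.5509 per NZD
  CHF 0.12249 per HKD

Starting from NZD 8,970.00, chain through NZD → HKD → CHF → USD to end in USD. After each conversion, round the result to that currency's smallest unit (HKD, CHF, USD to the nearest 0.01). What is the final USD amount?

USD 5,248.04

NZD 8,970.00 × 4.5509 = HKD 40,821.57
HKD 40,821.57 × 0.12249 = CHF 5,000.23
CHF 5,000.23 ÷ 0.95278 = USD 5,248.04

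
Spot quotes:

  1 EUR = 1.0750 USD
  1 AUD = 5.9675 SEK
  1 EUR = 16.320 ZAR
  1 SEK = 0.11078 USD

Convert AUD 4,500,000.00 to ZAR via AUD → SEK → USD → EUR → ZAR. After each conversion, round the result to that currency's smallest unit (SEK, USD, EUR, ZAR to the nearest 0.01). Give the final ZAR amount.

AUD 4,500,000.00 × 5.9675 = SEK 26,853,750.00
SEK 26,853,750.00 × 0.11078 = USD 2,974,858.43
USD 2,974,858.43 ÷ 1.0750 = EUR 2,767,310.17
EUR 2,767,310.17 × 16.320 = ZAR 45,162,501.97

ZAR 45,162,501.97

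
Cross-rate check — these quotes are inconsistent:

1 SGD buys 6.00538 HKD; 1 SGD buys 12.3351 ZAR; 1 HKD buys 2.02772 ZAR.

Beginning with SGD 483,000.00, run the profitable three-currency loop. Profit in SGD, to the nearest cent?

Profit: SGD 6,261.82

Profitable loop is SGD → ZAR → HKD → SGD:
SGD 483,000.00 × 12.3351 = ZAR 5,957,853.30
ZAR 5,957,853.30 ÷ 2.02772 = HKD 2,938,203.15
HKD 2,938,203.15 ÷ 6.00538 = SGD 489,261.82
Profit = SGD 489,261.82 − SGD 483,000.00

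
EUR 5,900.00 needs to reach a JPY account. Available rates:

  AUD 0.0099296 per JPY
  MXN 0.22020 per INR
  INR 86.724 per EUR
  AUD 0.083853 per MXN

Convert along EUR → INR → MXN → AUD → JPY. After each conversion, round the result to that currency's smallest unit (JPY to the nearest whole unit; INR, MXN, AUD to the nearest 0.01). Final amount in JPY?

JPY 951,471

EUR 5,900.00 × 86.724 = INR 511,671.60
INR 511,671.60 × 0.22020 = MXN 112,670.09
MXN 112,670.09 × 0.083853 = AUD 9,447.73
AUD 9,447.73 ÷ 0.0099296 = JPY 951,471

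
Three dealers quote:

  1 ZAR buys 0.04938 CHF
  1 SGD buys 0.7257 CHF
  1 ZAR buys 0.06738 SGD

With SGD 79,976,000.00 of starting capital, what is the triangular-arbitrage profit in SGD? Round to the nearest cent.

Profitable loop is SGD → ZAR → CHF → SGD:
SGD 79,976,000.00 ÷ 0.06738 = ZAR 1,186,939,744.73
ZAR 1,186,939,744.73 × 0.04938 = CHF 58,611,084.59
CHF 58,611,084.59 ÷ 0.7257 = SGD 80,764,895.40
Profit = SGD 80,764,895.40 − SGD 79,976,000.00

Profit: SGD 788,895.40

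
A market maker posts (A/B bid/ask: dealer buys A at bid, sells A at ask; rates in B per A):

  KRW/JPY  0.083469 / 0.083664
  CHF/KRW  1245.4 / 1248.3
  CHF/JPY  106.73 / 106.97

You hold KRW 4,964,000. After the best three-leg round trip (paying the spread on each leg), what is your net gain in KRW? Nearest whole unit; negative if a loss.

Best loop KRW → CHF → JPY → KRW:
KRW 4,964,000 ÷ 1248.3 (buy CHF at ask) = CHF 3,976.61
CHF 3,976.61 × 106.73 (sell CHF at bid) = JPY 424,423
JPY 424,423 ÷ 0.083664 (buy KRW at ask) = KRW 5,072,951

Net profit: KRW 108,951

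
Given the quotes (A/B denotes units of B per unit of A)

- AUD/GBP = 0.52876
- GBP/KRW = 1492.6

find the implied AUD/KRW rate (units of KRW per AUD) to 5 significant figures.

AUD/KRW = 789.23

1 AUD × 0.52876 = 0.52876 GBP
0.52876 GBP × 1492.6 = 789.227 KRW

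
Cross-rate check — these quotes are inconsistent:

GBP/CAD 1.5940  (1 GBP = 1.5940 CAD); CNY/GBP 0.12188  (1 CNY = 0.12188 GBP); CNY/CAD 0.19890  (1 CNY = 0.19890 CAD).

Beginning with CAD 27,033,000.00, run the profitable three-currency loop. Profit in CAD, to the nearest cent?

Profit: CAD 643,315.00

Profitable loop is CAD → GBP → CNY → CAD:
CAD 27,033,000.00 ÷ 1.5940 = GBP 16,959,222.08
GBP 16,959,222.08 ÷ 0.12188 = CNY 139,146,882.86
CNY 139,146,882.86 × 0.19890 = CAD 27,676,315.00
Profit = CAD 27,676,315.00 − CAD 27,033,000.00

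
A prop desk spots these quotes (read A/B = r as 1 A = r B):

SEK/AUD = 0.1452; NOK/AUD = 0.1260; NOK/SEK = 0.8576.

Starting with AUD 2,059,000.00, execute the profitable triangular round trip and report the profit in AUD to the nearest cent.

Profitable loop is AUD → SEK → NOK → AUD:
AUD 2,059,000.00 ÷ 0.1452 = SEK 14,180,440.77
SEK 14,180,440.77 ÷ 0.8576 = NOK 16,535,028.88
NOK 16,535,028.88 × 0.1260 = AUD 2,083,413.64
Profit = AUD 2,083,413.64 − AUD 2,059,000.00

Profit: AUD 24,413.64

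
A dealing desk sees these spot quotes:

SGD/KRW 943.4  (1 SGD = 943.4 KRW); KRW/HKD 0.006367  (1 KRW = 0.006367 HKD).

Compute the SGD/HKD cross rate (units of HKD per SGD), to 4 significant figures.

1 SGD × 943.4 = 943.4 KRW
943.4 KRW × 0.006367 = 6.00663 HKD

SGD/HKD = 6.007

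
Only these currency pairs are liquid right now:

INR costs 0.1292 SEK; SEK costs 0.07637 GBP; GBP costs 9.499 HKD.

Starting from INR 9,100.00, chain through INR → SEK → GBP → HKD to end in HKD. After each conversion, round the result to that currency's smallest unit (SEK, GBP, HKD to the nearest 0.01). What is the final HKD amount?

INR 9,100.00 × 0.1292 = SEK 1,175.72
SEK 1,175.72 × 0.07637 = GBP 89.79
GBP 89.79 × 9.499 = HKD 852.92

HKD 852.92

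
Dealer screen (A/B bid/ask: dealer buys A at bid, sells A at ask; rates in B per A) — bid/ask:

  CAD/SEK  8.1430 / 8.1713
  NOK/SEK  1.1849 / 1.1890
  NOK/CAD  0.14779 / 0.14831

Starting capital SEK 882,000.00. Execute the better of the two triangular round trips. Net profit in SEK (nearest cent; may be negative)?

Net profit: SEK 10,721.95

Best loop SEK → NOK → CAD → SEK:
SEK 882,000.00 ÷ 1.1890 (buy NOK at ask) = NOK 741,799.83
NOK 741,799.83 × 0.14779 (sell NOK at bid) = CAD 109,630.60
CAD 109,630.60 × 8.1430 (sell CAD at bid) = SEK 892,721.95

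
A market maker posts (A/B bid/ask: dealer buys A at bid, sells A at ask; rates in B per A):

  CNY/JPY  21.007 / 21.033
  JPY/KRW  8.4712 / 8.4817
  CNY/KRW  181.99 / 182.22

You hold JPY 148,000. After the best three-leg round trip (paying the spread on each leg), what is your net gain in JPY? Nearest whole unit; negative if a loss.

Net profit: JPY 2,982

Best loop JPY → CNY → KRW → JPY:
JPY 148,000 ÷ 21.033 (buy CNY at ask) = CNY 7,036.56
CNY 7,036.56 × 181.99 (sell CNY at bid) = KRW 1,280,584
KRW 1,280,584 ÷ 8.4817 (buy JPY at ask) = JPY 150,982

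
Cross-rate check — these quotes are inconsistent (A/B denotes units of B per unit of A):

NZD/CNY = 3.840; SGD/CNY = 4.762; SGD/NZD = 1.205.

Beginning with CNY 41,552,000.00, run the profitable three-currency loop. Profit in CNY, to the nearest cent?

Profit: CNY 1,210,496.54

Profitable loop is CNY → NZD → SGD → CNY:
CNY 41,552,000.00 ÷ 3.840 = NZD 10,820,833.33
NZD 10,820,833.33 ÷ 1.205 = SGD 8,979,944.67
SGD 8,979,944.67 × 4.762 = CNY 42,762,496.54
Profit = CNY 42,762,496.54 − CNY 41,552,000.00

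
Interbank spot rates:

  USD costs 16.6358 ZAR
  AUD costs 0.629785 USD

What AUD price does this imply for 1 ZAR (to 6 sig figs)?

1 ZAR ÷ 16.6358 = 0.0601113 USD
0.0601113 USD ÷ 0.629785 = 0.0954474 AUD

ZAR/AUD = 0.0954474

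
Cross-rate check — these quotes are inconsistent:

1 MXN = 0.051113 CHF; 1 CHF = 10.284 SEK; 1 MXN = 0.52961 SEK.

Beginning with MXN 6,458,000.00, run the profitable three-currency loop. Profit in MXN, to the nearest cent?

Profitable loop is MXN → SEK → CHF → MXN:
MXN 6,458,000.00 × 0.52961 = SEK 3,420,221.38
SEK 3,420,221.38 ÷ 10.284 = CHF 332,576.95
CHF 332,576.95 ÷ 0.051113 = MXN 6,506,699.91
Profit = MXN 6,506,699.91 − MXN 6,458,000.00

Profit: MXN 48,699.91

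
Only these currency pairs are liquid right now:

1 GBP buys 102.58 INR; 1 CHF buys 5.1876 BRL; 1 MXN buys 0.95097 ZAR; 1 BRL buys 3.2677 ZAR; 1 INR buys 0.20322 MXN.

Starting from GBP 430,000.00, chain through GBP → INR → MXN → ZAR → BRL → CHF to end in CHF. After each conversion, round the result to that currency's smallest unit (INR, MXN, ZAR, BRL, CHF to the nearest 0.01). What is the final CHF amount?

CHF 502,870.03

GBP 430,000.00 × 102.58 = INR 44,109,400.00
INR 44,109,400.00 × 0.20322 = MXN 8,963,912.27
MXN 8,963,912.27 × 0.95097 = ZAR 8,524,411.65
ZAR 8,524,411.65 ÷ 3.2677 = BRL 2,608,688.57
BRL 2,608,688.57 ÷ 5.1876 = CHF 502,870.03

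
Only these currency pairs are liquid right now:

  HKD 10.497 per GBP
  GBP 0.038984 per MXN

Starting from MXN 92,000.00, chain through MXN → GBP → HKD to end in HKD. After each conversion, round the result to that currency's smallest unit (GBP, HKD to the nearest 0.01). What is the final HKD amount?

MXN 92,000.00 × 0.038984 = GBP 3,586.53
GBP 3,586.53 × 10.497 = HKD 37,647.81

HKD 37,647.81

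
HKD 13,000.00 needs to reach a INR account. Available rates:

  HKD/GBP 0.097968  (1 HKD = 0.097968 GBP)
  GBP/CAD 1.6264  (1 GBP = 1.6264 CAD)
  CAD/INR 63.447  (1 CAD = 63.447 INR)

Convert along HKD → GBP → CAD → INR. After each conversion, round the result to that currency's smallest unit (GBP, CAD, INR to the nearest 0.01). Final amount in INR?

INR 131,420.94

HKD 13,000.00 × 0.097968 = GBP 1,273.58
GBP 1,273.58 × 1.6264 = CAD 2,071.35
CAD 2,071.35 × 63.447 = INR 131,420.94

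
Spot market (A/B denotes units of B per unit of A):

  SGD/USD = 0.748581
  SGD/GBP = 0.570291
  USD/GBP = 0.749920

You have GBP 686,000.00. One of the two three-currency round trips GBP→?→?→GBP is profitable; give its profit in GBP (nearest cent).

Profit: GBP 10,894.28

Profitable loop is GBP → USD → SGD → GBP:
GBP 686,000.00 ÷ 0.749920 = USD 914,764.24
USD 914,764.24 ÷ 0.748581 = SGD 1,221,997.67
SGD 1,221,997.67 × 0.570291 = GBP 696,894.28
Profit = GBP 696,894.28 − GBP 686,000.00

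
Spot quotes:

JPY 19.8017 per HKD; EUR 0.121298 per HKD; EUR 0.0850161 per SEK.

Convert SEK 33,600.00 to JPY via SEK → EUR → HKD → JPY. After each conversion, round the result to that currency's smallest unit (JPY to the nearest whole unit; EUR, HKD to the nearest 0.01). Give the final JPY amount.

JPY 466,325

SEK 33,600.00 × 0.0850161 = EUR 2,856.54
EUR 2,856.54 ÷ 0.121298 = HKD 23,549.77
HKD 23,549.77 × 19.8017 = JPY 466,325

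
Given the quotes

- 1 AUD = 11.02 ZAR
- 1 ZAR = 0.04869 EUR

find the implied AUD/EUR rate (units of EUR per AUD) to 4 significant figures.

1 AUD × 11.02 = 11.02 ZAR
11.02 ZAR × 0.04869 = 0.536564 EUR

AUD/EUR = 0.5366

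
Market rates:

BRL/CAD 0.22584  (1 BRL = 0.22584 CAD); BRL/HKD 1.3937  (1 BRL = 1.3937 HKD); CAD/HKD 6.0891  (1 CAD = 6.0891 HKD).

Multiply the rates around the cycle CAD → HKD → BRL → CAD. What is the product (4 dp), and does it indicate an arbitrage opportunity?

Around CAD → HKD → BRL → CAD: 1 × 6.0891 ÷ 1.3937 × 0.22584 = 0.986699
Product < 1; profitable direction is CAD → BRL → HKD → CAD.

0.9867 (arbitrage exists)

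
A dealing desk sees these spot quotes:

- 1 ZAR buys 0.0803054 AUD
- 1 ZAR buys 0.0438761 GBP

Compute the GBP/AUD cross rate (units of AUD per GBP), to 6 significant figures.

1 GBP ÷ 0.0438761 = 22.7915 ZAR
22.7915 ZAR × 0.0803054 = 1.83028 AUD

GBP/AUD = 1.83028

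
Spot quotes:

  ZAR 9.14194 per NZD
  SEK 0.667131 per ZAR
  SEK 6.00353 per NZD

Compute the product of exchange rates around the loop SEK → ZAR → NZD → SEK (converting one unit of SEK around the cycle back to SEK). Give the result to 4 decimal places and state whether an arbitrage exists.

Around SEK → ZAR → NZD → SEK: 1 ÷ 0.667131 ÷ 9.14194 × 6.00353 = 0.984367
Product < 1; profitable direction is SEK → NZD → ZAR → SEK.

0.9844 (arbitrage exists)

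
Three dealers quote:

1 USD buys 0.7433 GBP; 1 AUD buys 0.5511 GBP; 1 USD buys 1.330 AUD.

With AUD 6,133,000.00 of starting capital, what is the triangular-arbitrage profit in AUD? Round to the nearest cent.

Profit: AUD 86,493.89

Profitable loop is AUD → USD → GBP → AUD:
AUD 6,133,000.00 ÷ 1.330 = USD 4,611,278.20
USD 4,611,278.20 × 0.7433 = GBP 3,427,563.08
GBP 3,427,563.08 ÷ 0.5511 = AUD 6,219,493.89
Profit = AUD 6,219,493.89 − AUD 6,133,000.00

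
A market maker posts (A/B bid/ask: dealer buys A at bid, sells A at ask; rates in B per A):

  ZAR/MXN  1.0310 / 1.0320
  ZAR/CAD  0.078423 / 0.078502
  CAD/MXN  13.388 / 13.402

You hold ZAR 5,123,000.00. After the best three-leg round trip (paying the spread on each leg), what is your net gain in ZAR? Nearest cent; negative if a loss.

Best loop ZAR → CAD → MXN → ZAR:
ZAR 5,123,000.00 × 0.078423 (sell ZAR at bid) = CAD 401,761.03
CAD 401,761.03 × 13.388 (sell CAD at bid) = MXN 5,378,776.66
MXN 5,378,776.66 ÷ 1.0320 (buy ZAR at ask) = ZAR 5,211,992.88

Net profit: ZAR 88,992.88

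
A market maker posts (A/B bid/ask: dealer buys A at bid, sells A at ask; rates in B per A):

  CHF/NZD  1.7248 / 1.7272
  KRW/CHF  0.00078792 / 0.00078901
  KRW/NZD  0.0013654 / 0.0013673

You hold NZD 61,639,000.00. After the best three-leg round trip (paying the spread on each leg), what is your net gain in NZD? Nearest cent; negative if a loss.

Net profit: NZD 118,590.86

Best loop NZD → CHF → KRW → NZD:
NZD 61,639,000.00 ÷ 1.7272 (buy CHF at ask) = CHF 35,687,239.46
CHF 35,687,239.46 ÷ 0.00078901 (buy KRW at ask) = KRW 45,230,401,976
KRW 45,230,401,976 × 0.0013654 (sell KRW at bid) = NZD 61,757,590.86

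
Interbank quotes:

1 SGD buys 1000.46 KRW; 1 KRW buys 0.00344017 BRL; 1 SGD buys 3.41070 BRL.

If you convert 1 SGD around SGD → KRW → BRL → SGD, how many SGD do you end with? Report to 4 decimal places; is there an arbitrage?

1.0091 (arbitrage exists)

Around SGD → KRW → BRL → SGD: 1 × 1000.46 × 0.00344017 ÷ 3.41070 = 1.009104
Product > 1; profitable direction is SGD → KRW → BRL → SGD.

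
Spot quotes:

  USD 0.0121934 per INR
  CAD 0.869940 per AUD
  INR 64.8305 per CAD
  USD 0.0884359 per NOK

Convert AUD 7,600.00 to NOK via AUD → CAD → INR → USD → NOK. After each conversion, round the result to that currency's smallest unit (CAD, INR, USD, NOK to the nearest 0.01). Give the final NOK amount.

AUD 7,600.00 × 0.869940 = CAD 6,611.54
CAD 6,611.54 × 64.8305 = INR 428,629.44
INR 428,629.44 × 0.0121934 = USD 5,226.45
USD 5,226.45 ÷ 0.0884359 = NOK 59,098.74

NOK 59,098.74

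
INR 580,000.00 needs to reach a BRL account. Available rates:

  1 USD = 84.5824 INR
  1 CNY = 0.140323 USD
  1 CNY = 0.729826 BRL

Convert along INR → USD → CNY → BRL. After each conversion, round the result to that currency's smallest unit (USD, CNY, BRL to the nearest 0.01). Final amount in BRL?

INR 580,000.00 ÷ 84.5824 = USD 6,857.22
USD 6,857.22 ÷ 0.140323 = CNY 48,867.40
CNY 48,867.40 × 0.729826 = BRL 35,664.70

BRL 35,664.70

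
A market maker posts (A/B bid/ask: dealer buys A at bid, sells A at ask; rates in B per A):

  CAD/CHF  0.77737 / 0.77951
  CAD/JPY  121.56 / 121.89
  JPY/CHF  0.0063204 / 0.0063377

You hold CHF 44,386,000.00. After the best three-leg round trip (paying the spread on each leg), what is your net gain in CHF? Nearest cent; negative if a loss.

Net profit: CHF 279,688.27

Best loop CHF → JPY → CAD → CHF:
CHF 44,386,000.00 ÷ 0.0063377 (buy JPY at ask) = JPY 7,003,487,069
JPY 7,003,487,069 ÷ 121.89 (buy CAD at ask) = CAD 57,457,437.60
CAD 57,457,437.60 × 0.77737 (sell CAD at bid) = CHF 44,665,688.27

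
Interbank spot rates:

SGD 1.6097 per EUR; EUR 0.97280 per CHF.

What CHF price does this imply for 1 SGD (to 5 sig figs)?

1 SGD ÷ 1.6097 = 0.621234 EUR
0.621234 EUR ÷ 0.97280 = 0.638604 CHF

SGD/CHF = 0.63860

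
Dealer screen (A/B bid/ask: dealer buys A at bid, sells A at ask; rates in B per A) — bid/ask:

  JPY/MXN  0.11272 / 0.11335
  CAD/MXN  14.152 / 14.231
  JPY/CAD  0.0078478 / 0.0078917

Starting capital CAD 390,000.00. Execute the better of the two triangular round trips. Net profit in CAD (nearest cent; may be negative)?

Net profit: CAD 1,434.95

Best loop CAD → JPY → MXN → CAD:
CAD 390,000.00 ÷ 0.0078917 (buy JPY at ask) = JPY 49,419,010
JPY 49,419,010 × 0.11272 (sell JPY at bid) = MXN 5,570,510.79
MXN 5,570,510.79 ÷ 14.231 (buy CAD at ask) = CAD 391,434.95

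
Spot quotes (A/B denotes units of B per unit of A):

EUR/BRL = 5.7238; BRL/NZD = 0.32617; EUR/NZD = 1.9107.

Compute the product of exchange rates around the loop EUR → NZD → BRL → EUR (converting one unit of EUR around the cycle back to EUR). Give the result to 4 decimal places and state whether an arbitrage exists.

Around EUR → NZD → BRL → EUR: 1 × 1.9107 ÷ 0.32617 ÷ 5.7238 = 1.023444
Product > 1; profitable direction is EUR → NZD → BRL → EUR.

1.0234 (arbitrage exists)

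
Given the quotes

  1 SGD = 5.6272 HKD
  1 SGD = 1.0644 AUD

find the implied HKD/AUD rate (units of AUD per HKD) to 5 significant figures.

1 HKD ÷ 5.6272 = 0.177708 SGD
0.177708 SGD × 1.0644 = 0.189153 AUD

HKD/AUD = 0.18915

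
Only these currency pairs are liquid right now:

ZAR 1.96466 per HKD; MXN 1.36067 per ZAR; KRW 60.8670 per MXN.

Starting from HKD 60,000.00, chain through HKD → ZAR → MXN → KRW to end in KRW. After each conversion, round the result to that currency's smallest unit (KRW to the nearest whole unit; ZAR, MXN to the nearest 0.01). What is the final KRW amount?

HKD 60,000.00 × 1.96466 = ZAR 117,879.60
ZAR 117,879.60 × 1.36067 = MXN 160,395.24
MXN 160,395.24 × 60.8670 = KRW 9,762,777

KRW 9,762,777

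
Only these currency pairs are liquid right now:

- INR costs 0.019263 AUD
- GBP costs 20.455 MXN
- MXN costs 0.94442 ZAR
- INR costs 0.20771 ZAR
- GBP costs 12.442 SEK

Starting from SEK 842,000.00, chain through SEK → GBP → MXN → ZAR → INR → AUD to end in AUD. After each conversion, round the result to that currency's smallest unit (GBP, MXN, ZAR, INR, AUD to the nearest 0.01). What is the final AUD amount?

SEK 842,000.00 ÷ 12.442 = GBP 67,674.01
GBP 67,674.01 × 20.455 = MXN 1,384,271.87
MXN 1,384,271.87 × 0.94442 = ZAR 1,307,334.04
ZAR 1,307,334.04 ÷ 0.20771 = INR 6,294,035.15
INR 6,294,035.15 × 0.019263 = AUD 121,242.00

AUD 121,242.00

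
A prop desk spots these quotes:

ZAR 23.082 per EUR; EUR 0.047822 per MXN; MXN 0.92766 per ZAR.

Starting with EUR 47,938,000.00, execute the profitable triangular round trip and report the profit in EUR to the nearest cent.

Profit: EUR 1,149,386.88

Profitable loop is EUR → ZAR → MXN → EUR:
EUR 47,938,000.00 × 23.082 = ZAR 1,106,504,916.00
ZAR 1,106,504,916.00 × 0.92766 = MXN 1,026,460,350.38
MXN 1,026,460,350.38 × 0.047822 = EUR 49,087,386.88
Profit = EUR 49,087,386.88 − EUR 47,938,000.00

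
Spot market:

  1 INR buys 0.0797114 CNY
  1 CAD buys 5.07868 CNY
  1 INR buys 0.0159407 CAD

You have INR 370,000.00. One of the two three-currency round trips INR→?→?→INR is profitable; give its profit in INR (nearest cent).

Profitable loop is INR → CAD → CNY → INR:
INR 370,000.00 × 0.0159407 = CAD 5,898.06
CAD 5,898.06 × 5.07868 = CNY 29,954.35
CNY 29,954.35 ÷ 0.0797114 = INR 375,785.07
Profit = INR 375,785.07 − INR 370,000.00

Profit: INR 5,785.07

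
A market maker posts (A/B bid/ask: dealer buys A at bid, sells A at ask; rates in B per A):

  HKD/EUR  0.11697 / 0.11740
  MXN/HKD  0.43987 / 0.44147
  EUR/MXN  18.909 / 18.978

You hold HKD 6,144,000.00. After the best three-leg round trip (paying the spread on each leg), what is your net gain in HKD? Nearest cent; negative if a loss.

Best loop HKD → MXN → EUR → HKD:
HKD 6,144,000.00 ÷ 0.44147 (buy MXN at ask) = MXN 13,917,140.46
MXN 13,917,140.46 ÷ 18.978 (buy EUR at ask) = EUR 733,330.20
EUR 733,330.20 ÷ 0.11740 (buy HKD at ask) = HKD 6,246,424.16

Net profit: HKD 102,424.16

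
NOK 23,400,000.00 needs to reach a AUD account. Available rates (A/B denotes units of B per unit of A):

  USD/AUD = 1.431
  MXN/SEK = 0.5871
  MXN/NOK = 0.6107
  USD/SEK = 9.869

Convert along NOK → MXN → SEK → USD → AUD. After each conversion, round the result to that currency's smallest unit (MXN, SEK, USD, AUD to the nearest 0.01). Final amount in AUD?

NOK 23,400,000.00 ÷ 0.6107 = MXN 38,316,685.77
MXN 38,316,685.77 × 0.5871 = SEK 22,495,726.22
SEK 22,495,726.22 ÷ 9.869 = USD 2,279,433.20
USD 2,279,433.20 × 1.431 = AUD 3,261,868.91

AUD 3,261,868.91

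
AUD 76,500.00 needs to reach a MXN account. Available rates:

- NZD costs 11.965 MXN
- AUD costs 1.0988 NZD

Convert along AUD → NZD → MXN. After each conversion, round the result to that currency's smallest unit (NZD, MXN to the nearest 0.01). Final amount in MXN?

AUD 76,500.00 × 1.0988 = NZD 84,058.20
NZD 84,058.20 × 11.965 = MXN 1,005,756.36

MXN 1,005,756.36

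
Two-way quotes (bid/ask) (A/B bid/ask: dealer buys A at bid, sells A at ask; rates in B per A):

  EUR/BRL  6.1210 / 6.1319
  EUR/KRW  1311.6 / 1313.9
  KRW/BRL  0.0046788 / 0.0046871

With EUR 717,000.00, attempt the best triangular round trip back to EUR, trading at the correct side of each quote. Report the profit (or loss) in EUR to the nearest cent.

Best loop EUR → KRW → BRL → EUR:
EUR 717,000.00 × 1311.6 (sell EUR at bid) = KRW 940,417,200
KRW 940,417,200 × 0.0046788 (sell KRW at bid) = BRL 4,400,024.00
BRL 4,400,024.00 ÷ 6.1319 (buy EUR at ask) = EUR 717,562.91

Net profit: EUR 562.91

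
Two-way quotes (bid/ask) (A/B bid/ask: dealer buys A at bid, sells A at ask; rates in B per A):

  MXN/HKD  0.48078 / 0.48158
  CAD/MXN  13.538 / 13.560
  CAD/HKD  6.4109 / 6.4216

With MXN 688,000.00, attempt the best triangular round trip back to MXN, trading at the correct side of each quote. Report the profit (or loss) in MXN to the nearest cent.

Net profit: MXN 9,342.43

Best loop MXN → HKD → CAD → MXN:
MXN 688,000.00 × 0.48078 (sell MXN at bid) = HKD 330,776.64
HKD 330,776.64 ÷ 6.4216 (buy CAD at ask) = CAD 51,510.00
CAD 51,510.00 × 13.538 (sell CAD at bid) = MXN 697,342.43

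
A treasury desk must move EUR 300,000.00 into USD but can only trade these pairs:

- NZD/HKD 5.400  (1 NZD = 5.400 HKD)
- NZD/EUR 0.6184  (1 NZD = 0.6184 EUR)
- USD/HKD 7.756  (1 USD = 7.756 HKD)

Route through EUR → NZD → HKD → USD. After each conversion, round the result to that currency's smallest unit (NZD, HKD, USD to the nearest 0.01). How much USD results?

USD 337,759.63

EUR 300,000.00 ÷ 0.6184 = NZD 485,122.90
NZD 485,122.90 × 5.400 = HKD 2,619,663.66
HKD 2,619,663.66 ÷ 7.756 = USD 337,759.63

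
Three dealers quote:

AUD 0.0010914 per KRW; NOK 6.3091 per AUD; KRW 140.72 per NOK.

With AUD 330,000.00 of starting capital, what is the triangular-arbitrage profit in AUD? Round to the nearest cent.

Profitable loop is AUD → KRW → NOK → AUD:
AUD 330,000.00 ÷ 0.0010914 = KRW 302,363,936
KRW 302,363,936 ÷ 140.72 = NOK 2,148,691.99
NOK 2,148,691.99 ÷ 6.3091 = AUD 340,570.29
Profit = AUD 340,570.29 − AUD 330,000.00

Profit: AUD 10,570.29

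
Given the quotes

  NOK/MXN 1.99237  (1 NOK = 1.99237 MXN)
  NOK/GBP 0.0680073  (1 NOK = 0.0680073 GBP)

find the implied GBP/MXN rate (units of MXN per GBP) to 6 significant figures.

GBP/MXN = 29.2964

1 GBP ÷ 0.0680073 = 14.7043 NOK
14.7043 NOK × 1.99237 = 29.2964 MXN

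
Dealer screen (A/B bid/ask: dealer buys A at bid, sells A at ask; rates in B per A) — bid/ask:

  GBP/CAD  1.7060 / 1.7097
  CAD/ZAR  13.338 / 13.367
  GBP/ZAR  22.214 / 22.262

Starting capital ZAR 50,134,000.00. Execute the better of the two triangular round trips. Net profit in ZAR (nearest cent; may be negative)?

Best loop ZAR → GBP → CAD → ZAR:
ZAR 50,134,000.00 ÷ 22.262 (buy GBP at ask) = GBP 2,251,998.92
GBP 2,251,998.92 × 1.7060 (sell GBP at bid) = CAD 3,841,910.16
CAD 3,841,910.16 × 13.338 (sell CAD at bid) = ZAR 51,243,397.72

Net profit: ZAR 1,109,397.72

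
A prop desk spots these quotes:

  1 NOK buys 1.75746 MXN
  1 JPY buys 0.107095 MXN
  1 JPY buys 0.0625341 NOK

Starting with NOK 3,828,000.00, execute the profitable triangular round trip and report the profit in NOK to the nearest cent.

Profitable loop is NOK → MXN → JPY → NOK:
NOK 3,828,000.00 × 1.75746 = MXN 6,727,556.88
MXN 6,727,556.88 ÷ 0.107095 = JPY 62,818,590
JPY 62,818,590 × 0.0625341 = NOK 3,928,303.98
Profit = NOK 3,928,303.98 − NOK 3,828,000.00

Profit: NOK 100,303.98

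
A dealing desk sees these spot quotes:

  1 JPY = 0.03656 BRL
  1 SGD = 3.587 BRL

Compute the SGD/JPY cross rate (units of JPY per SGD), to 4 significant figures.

1 SGD × 3.587 = 3.587 BRL
3.587 BRL ÷ 0.03656 = 98.1127 JPY

SGD/JPY = 98.11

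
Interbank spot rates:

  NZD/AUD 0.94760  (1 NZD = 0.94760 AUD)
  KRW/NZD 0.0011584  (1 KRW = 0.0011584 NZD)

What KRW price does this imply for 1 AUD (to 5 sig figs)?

AUD/KRW = 911.00

1 AUD ÷ 0.94760 = 1.0553 NZD
1.0553 NZD ÷ 0.0011584 = 910.996 KRW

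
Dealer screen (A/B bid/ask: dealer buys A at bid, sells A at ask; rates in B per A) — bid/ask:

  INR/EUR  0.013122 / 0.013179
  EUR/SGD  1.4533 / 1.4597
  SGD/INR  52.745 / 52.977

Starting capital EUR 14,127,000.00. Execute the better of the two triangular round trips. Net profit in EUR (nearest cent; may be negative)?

Net profit: EUR 82,753.65

Best loop EUR → SGD → INR → EUR:
EUR 14,127,000.00 × 1.4533 (sell EUR at bid) = SGD 20,530,769.10
SGD 20,530,769.10 × 52.745 (sell SGD at bid) = INR 1,082,895,416.18
INR 1,082,895,416.18 × 0.013122 (sell INR at bid) = EUR 14,209,753.65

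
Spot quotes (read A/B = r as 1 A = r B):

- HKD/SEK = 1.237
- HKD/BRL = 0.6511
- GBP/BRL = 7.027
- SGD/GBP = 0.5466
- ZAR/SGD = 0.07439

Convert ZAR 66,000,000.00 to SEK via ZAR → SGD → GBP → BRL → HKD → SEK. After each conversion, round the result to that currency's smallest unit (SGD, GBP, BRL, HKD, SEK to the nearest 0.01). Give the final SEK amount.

ZAR 66,000,000.00 × 0.07439 = SGD 4,909,740.00
SGD 4,909,740.00 × 0.5466 = GBP 2,683,663.88
GBP 2,683,663.88 × 7.027 = BRL 18,858,106.08
BRL 18,858,106.08 ÷ 0.6511 = HKD 28,963,455.81
HKD 28,963,455.81 × 1.237 = SEK 35,827,794.84

SEK 35,827,794.84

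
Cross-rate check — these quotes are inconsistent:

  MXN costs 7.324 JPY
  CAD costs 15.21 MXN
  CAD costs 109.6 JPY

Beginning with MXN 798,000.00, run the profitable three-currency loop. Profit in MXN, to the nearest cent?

Profitable loop is MXN → JPY → CAD → MXN:
MXN 798,000.00 × 7.324 = JPY 5,844,552
JPY 5,844,552 ÷ 109.6 = CAD 53,326.20
CAD 53,326.20 × 15.21 = MXN 811,091.57
Profit = MXN 811,091.57 − MXN 798,000.00

Profit: MXN 13,091.57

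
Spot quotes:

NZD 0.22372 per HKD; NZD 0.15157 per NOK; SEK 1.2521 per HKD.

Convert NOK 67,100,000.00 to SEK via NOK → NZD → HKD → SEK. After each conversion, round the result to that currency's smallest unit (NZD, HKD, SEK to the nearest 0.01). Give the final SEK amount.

SEK 56,920,666.36

NOK 67,100,000.00 × 0.15157 = NZD 10,170,347.00
NZD 10,170,347.00 ÷ 0.22372 = HKD 45,460,160.02
HKD 45,460,160.02 × 1.2521 = SEK 56,920,666.36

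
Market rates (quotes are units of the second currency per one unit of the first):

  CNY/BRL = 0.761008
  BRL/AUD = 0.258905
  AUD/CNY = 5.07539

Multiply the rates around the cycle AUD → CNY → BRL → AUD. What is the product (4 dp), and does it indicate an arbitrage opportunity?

Around AUD → CNY → BRL → AUD: 1 × 5.07539 × 0.761008 × 0.258905 = 0.999998
Product ≈ 1 (deviation 0.000%, within rounding noise).

1.0000 (no arbitrage)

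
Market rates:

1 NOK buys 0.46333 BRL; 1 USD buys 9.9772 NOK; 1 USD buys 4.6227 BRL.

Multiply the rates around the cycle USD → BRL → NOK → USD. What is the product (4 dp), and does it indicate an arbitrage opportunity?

1.0000 (no arbitrage)

Around USD → BRL → NOK → USD: 1 × 4.6227 ÷ 0.46333 ÷ 9.9772 = 0.999992
Product ≈ 1 (deviation 0.001%, within rounding noise).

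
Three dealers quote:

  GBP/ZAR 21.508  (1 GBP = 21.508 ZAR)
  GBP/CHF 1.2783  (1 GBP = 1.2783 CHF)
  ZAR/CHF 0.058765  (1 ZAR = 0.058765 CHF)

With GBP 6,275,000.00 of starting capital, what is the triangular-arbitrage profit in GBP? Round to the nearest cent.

Profitable loop is GBP → CHF → ZAR → GBP:
GBP 6,275,000.00 × 1.2783 = CHF 8,021,332.50
CHF 8,021,332.50 ÷ 0.058765 = ZAR 136,498,468.48
ZAR 136,498,468.48 ÷ 21.508 = GBP 6,346,404.52
Profit = GBP 6,346,404.52 − GBP 6,275,000.00

Profit: GBP 71,404.52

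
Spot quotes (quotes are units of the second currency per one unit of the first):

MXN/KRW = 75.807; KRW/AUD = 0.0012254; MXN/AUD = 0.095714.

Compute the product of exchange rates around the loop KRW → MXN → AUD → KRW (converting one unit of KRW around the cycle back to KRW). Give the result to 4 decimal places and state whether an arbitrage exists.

Around KRW → MXN → AUD → KRW: 1 ÷ 75.807 × 0.095714 ÷ 0.0012254 = 1.030358
Product > 1; profitable direction is KRW → MXN → AUD → KRW.

1.0304 (arbitrage exists)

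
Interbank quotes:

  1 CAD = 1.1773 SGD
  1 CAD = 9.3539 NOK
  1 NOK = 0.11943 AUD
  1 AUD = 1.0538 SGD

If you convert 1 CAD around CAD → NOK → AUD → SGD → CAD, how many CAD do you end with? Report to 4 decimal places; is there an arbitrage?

Around CAD → NOK → AUD → SGD → CAD: 1 × 9.3539 × 0.11943 × 1.0538 ÷ 1.1773 = 0.999948
Product ≈ 1 (deviation 0.005%, within rounding noise).

0.9999 (no arbitrage)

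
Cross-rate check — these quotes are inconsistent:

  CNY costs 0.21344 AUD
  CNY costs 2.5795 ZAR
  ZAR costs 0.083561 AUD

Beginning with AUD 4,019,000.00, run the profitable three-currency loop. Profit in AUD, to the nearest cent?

Profitable loop is AUD → CNY → ZAR → AUD:
AUD 4,019,000.00 ÷ 0.21344 = CNY 18,829,647.68
CNY 18,829,647.68 × 2.5795 = ZAR 48,571,076.18
ZAR 48,571,076.18 × 0.083561 = AUD 4,058,647.70
Profit = AUD 4,058,647.70 − AUD 4,019,000.00

Profit: AUD 39,647.70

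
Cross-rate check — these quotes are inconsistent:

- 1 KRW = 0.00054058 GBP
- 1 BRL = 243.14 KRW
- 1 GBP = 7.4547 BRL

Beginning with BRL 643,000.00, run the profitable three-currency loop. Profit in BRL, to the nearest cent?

Profit: BRL 13,242.59

Profitable loop is BRL → GBP → KRW → BRL:
BRL 643,000.00 ÷ 7.4547 = GBP 86,254.31
GBP 86,254.31 ÷ 0.00054058 = KRW 159,558,825
KRW 159,558,825 ÷ 243.14 = BRL 656,242.59
Profit = BRL 656,242.59 − BRL 643,000.00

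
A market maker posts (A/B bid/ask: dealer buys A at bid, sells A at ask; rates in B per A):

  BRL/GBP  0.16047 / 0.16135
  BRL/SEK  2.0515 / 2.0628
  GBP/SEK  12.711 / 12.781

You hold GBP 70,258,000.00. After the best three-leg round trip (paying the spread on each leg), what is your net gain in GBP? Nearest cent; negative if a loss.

Best loop GBP → BRL → SEK → GBP:
GBP 70,258,000.00 ÷ 0.16135 (buy BRL at ask) = BRL 435,438,487.76
BRL 435,438,487.76 × 2.0515 (sell BRL at bid) = SEK 893,302,057.64
SEK 893,302,057.64 ÷ 12.781 (buy GBP at ask) = GBP 69,892,970.63

Net result: GBP -365,029.37 (no profitable arbitrage after spreads)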